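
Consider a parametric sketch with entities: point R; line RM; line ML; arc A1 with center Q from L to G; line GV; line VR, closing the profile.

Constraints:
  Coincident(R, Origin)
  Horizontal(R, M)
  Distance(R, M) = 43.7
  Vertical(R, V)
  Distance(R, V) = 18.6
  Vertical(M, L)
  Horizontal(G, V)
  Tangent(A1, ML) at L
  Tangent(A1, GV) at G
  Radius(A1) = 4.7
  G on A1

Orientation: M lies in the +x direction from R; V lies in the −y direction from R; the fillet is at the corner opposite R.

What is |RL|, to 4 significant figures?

45.86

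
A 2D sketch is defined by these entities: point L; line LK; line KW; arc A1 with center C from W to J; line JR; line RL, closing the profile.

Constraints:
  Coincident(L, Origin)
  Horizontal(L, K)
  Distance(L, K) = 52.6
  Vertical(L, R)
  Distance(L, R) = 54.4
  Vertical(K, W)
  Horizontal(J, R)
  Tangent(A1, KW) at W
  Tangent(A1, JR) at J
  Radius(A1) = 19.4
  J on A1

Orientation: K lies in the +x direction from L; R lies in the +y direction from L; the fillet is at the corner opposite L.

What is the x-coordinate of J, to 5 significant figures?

33.200

L is at the origin; LK is horizontal with |LK| = 52.6 and K on the +x side, so K = (52.600, 0.0000). L and R share the same x with |LR| = 54.4 and R on the +y side, so R = (0.0000, 54.400). The virtual corner opposite L is at (52.600, 54.400). A1 meets KW tangentially, so CW is at right angles to KW and the tangent condition forces CJ to be normal to JR, with radius 19.4, so the center C sits 19.4 in from both sides at C = (33.200, 35.000). That places the tangent points at W = (52.600, 35.000) on KW and J = (33.200, 54.400) on JR. So J.x = 33.200.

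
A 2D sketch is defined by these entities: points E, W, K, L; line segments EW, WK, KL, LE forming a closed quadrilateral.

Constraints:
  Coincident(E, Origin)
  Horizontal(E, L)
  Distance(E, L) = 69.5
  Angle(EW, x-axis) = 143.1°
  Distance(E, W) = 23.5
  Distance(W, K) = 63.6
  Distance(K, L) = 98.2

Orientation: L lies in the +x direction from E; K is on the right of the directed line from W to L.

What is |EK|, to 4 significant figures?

51.73

Checks: |WK| = 63.60 ✓; |KL| = 98.20 ✓.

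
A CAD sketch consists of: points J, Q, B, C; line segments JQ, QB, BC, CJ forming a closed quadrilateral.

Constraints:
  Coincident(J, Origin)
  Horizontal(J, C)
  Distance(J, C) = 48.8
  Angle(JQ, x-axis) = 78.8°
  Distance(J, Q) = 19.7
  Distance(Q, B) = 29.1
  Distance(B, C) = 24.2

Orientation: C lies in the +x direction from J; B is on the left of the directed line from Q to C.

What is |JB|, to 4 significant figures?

37.63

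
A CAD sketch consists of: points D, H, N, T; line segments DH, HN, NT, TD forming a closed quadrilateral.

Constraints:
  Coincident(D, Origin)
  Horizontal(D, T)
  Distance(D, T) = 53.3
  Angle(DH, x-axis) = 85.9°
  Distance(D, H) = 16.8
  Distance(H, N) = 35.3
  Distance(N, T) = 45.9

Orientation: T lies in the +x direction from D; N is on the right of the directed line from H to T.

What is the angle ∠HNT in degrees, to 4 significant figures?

83.66°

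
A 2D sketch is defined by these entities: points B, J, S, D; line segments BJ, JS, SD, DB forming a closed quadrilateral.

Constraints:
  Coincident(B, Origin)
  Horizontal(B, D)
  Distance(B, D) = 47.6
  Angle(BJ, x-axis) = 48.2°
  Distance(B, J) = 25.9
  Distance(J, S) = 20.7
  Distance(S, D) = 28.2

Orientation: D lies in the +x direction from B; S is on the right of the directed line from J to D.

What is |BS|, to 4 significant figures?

19.47

B is at the origin; BD is horizontal with |BD| = 47.6 and D in +x, so D = (47.6, 0). BJ runs at 48.2° with |BJ| = 25.9, so J = (17.26, 19.31). S is determined by |JS| = 20.7 and |SD| = 28.2 together: it lies at the intersection of circle(J, 20.7) and circle(D, 28.2). With |JD| = 35.96, the foot of the radical line on JD is 12.88 from J and the perpendicular offset is √(20.7² − 12.88²) = 16.20. Taking the right-of-JD solution: S = (19.43, -1.279).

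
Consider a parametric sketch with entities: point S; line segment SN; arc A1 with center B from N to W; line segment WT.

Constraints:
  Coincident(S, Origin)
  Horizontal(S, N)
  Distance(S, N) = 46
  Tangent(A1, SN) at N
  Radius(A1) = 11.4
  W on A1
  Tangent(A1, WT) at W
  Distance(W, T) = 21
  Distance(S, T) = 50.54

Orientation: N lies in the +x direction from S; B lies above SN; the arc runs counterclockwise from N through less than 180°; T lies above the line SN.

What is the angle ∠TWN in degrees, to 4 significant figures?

110.5°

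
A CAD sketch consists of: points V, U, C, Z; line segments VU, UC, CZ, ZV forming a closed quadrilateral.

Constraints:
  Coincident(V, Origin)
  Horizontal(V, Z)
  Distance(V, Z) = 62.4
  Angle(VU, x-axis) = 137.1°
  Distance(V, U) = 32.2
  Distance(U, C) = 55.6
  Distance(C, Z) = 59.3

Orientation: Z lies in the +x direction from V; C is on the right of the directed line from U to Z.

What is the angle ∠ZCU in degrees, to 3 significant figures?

101°

Checks: V = (0.00, 0.00) ✓; |UC| = 55.60 ✓; |CZ| = 59.30 ✓.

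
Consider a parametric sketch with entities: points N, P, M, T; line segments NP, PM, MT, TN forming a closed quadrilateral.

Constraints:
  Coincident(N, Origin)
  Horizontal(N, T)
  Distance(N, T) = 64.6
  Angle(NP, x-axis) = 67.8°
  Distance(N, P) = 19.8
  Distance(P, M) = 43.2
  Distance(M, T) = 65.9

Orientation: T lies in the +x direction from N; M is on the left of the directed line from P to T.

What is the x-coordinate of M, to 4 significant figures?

29.27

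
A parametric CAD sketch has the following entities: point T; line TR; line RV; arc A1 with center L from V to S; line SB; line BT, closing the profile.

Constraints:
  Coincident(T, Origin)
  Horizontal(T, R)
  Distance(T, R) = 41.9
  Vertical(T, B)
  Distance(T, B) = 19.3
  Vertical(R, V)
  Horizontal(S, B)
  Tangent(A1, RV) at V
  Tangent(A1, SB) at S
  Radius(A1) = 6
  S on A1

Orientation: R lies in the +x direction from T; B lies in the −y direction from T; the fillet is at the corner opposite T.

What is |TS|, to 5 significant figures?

40.759

T is at the origin; TR is horizontal with |TR| = 41.9 and R on the +x side, so R = (41.900, 0.0000). T and B share the same x with |TB| = 19.3 and B on the −y side, so B = (0.0000, -19.300). The virtual corner opposite T is at (41.900, -19.300). A1 meets RV tangentially, so LV is at right angles to RV and the tangent condition forces LS to be normal to SB, with radius 6.0, so the center L sits 6.0 in from both sides at L = (35.900, -13.300). That places the tangent points at V = (41.900, -13.300) on RV and S = (35.900, -19.300) on SB. Then |TS| = |S − T| = 40.759.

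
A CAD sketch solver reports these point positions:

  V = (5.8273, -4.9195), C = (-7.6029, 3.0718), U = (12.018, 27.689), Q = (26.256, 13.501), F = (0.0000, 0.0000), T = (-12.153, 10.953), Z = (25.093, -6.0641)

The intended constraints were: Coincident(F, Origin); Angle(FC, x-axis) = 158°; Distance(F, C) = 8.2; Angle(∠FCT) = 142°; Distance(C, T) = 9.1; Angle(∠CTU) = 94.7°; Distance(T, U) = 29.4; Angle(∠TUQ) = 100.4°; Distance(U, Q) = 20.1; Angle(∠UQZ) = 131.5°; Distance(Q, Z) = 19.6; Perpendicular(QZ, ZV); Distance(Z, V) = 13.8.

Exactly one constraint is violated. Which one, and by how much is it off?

Distance(Z, V) = 13.8 — off by 5.50.

F = (0.00, 0.00) ✓; FC at 158.0° ✓; |FC| = 8.200 ✓; ∠FCT = 142.0° ✓; |CT| = 9.100 ✓; ∠CTU = 94.70° ✓; |TU| = 29.40 ✓; ∠TUQ = 100.4° ✓; |UQ| = 20.10 ✓; ∠UQZ = 131.5° ✓; |QZ| = 19.60 ✓; ∠(QZ, ZV) = 90.00° ✓; |ZV| = 19.30 ✗.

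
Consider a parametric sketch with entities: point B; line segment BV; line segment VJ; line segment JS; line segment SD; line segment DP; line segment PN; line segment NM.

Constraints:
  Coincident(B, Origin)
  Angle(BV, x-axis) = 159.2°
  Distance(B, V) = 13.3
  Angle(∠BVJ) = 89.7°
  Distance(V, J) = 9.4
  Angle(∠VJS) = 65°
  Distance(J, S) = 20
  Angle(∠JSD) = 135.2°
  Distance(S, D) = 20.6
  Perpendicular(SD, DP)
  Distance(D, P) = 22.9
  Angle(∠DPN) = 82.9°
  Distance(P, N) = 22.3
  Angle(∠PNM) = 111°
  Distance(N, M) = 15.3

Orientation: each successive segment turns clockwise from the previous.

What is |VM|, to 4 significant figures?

12.05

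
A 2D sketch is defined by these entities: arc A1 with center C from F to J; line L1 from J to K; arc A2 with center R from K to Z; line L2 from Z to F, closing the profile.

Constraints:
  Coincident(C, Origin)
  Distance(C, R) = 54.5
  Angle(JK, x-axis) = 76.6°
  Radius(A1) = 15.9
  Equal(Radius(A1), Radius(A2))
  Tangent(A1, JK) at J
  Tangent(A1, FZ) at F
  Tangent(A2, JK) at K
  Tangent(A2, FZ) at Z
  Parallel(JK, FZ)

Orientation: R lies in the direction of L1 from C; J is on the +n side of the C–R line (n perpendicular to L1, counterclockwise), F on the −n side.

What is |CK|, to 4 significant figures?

56.77

The slot axis is L1's direction at 76.6°, so u = (cos 76.6°, sin 76.6°) = (0.2317, 0.9728) and n = (−sin 76.6°, cos 76.6°) = (-0.9728, 0.2317). C is at the origin and R lies 54.5 along u from C, so R = 54.5·u = (12.63, 53.02). Tangency of A1 to both parallel lines with radius 15.9 puts J and F at C ± 15.9·n: J = (-15.47, 3.685), F = (15.47, -3.685). Equal radii place K and Z the same way about R: K = R + 15.9·n = (-2.837, 56.70), Z = R − 15.9·n = (28.10, 49.33). Then |CK| = |K − C| = 56.77.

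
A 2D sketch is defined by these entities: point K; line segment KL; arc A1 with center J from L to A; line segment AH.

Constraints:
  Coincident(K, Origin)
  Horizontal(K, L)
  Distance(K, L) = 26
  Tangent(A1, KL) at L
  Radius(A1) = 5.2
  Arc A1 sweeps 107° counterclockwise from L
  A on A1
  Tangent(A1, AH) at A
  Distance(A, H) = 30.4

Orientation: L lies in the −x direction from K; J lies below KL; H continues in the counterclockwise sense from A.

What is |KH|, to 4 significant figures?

42.06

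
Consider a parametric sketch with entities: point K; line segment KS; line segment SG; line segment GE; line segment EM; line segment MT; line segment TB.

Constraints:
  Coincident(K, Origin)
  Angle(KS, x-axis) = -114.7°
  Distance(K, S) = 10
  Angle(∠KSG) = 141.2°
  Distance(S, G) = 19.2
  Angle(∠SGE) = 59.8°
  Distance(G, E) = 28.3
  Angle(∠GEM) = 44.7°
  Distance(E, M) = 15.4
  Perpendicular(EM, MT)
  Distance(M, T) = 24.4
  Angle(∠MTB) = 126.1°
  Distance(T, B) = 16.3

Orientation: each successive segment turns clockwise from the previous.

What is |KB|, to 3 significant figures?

45.7

K is at the origin; KS runs at -114.7° with length 10.0, so S = (-4.18, -9.09). ∠KSG = 141.2° gives SG at -154° from the x-axis; with |SG| = 19.2, G = (-21.4, -17.7). ∠SGE = 59.8° gives GE at 86.3° from the x-axis; with |GE| = 28.3, E = (-19.5, 10.6). ∠GEM = 44.7° gives EM at -49.0° from the x-axis; with |EM| = 15.4, M = (-9.43, -1.03). The perpendicularity gives MT at right angles to EM, so MT runs at -139°; with |MT| = 24.4, T = (-27.8, -17.0). ∠MTB = 126.1° gives TB at 167° from the x-axis; with |TB| = 16.3, B = (-43.7, -13.4). Then |KB| = |B − K| = 45.7.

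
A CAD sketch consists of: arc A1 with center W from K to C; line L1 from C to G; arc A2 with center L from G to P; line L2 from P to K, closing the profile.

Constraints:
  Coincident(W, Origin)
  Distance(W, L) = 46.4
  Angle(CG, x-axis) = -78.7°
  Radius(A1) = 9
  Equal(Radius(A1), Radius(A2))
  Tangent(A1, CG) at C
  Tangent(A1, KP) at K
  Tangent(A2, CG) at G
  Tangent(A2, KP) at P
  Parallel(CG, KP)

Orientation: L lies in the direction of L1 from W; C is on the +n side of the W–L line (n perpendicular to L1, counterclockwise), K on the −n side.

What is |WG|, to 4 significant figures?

47.26

The slot axis is L1's direction at -78.7°, so u = (cos -78.7°, sin -78.7°) = (0.1959, -0.9806) and n = (−sin -78.7°, cos -78.7°) = (0.9806, 0.1959). W is at the origin and L lies 46.4 along u from W, so L = 46.4·u = (9.092, -45.50). Tangency of A1 to both parallel lines with radius 9.0 puts C and K at W ± 9.0·n: C = (8.826, 1.764), K = (-8.826, -1.764). Equal radii place G and P the same way about L: G = L + 9.0·n = (17.92, -43.74), P = L − 9.0·n = (0.2664, -47.26). Then |WG| = |G − W| = 47.26.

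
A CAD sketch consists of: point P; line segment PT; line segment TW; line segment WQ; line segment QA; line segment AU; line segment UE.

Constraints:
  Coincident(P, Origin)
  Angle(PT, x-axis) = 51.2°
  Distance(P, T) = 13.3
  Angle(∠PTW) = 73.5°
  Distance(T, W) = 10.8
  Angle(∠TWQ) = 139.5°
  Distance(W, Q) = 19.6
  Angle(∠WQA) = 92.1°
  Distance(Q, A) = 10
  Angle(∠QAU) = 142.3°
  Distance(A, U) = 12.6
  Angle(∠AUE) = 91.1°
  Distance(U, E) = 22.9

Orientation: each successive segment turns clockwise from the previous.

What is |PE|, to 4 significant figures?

11.54

P is at the origin; PT runs at 51.2° with length 13.3, so T = (8.334, 10.37). ∠PTW = 73.5° gives TW at -55.30° from the x-axis; with |TW| = 10.8, W = (14.48, 1.486). ∠TWQ = 139.5° gives WQ at -95.80° from the x-axis; with |WQ| = 19.6, Q = (12.50, -18.01). ∠WQA = 92.1° gives QA at 176.3° from the x-axis; with |QA| = 10.0, A = (2.522, -17.37). ∠QAU = 142.3° gives AU at 138.6° from the x-axis; with |AU| = 12.6, U = (-6.929, -9.036). ∠AUE = 91.1° gives UE at 49.70° from the x-axis; with |UE| = 22.9, E = (7.882, 8.429). Then |PE| = |E − P| = 11.54.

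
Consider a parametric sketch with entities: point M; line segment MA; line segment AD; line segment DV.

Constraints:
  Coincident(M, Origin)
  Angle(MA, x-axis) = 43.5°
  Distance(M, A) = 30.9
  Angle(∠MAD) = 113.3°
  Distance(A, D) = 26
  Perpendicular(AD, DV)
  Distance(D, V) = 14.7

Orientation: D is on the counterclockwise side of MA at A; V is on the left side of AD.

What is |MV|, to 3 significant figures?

40.6

∠MAD = 113.3°, so AD runs at 43.5° + (180° − 113.3°) = 110° from the x-axis; with |AD| = 26.0, D = A + 26.0·(cos 110°, sin 110°) = (13.4, 45.7). The perpendicularity gives DV at right angles to AD; with |DV| = 14.7 on the left of AD, V = D + 14.7·(-0.938, -0.345) = (-0.360, 40.6). Then |MV| = |V − M| = 40.6.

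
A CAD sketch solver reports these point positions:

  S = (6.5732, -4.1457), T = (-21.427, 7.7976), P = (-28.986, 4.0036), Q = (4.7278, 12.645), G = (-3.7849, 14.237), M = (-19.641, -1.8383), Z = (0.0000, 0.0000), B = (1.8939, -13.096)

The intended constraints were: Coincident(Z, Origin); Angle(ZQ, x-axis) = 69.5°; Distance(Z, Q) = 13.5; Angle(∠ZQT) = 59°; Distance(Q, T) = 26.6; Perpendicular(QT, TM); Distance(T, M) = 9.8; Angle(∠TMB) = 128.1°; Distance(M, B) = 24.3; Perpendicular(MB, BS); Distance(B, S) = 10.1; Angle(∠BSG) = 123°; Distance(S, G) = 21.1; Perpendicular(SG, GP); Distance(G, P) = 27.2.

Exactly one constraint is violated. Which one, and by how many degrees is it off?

Perpendicular(SG, GP) — off by 7.30°.

Z = (0.00, 0.00) ✓; ZQ at 69.50° ✓; |ZQ| = 13.50 ✓; ∠ZQT = 59.00° ✓; |QT| = 26.60 ✓; ∠(QT, TM) = 90.00° ✓; |TM| = 9.800 ✓; ∠TMB = 128.1° ✓; |MB| = 24.30 ✓; ∠(MB, BS) = 90.00° ✓; |BS| = 10.10 ✓; ∠BSG = 123.0° ✓; |SG| = 21.10 ✓; ∠(SG, GP) = 82.70° ✗; |GP| = 27.20 ✓.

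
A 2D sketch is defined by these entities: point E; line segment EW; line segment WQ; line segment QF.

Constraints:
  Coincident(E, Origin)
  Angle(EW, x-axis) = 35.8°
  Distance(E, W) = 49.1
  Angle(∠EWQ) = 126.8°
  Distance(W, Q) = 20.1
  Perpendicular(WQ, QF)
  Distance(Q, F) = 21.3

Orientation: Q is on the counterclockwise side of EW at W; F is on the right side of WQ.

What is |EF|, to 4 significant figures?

78.27

E is at the origin; EW runs at 35.8° with length 49.1, so W = 49.1·(cos 35.8°, sin 35.8°) = (39.82, 28.72). ∠EWQ = 126.8°, so WQ runs at 35.8° + (180° − 126.8°) = 89.00° from the x-axis; with |WQ| = 20.1, Q = W + 20.1·(cos 89.00°, sin 89.00°) = (40.17, 48.82). WQ is perpendicular to QF; with |QF| = 21.3 on the right of WQ, F = Q + 21.3·(0.9998, -0.01745) = (61.47, 48.45). Then |EF| = |F − E| = 78.27.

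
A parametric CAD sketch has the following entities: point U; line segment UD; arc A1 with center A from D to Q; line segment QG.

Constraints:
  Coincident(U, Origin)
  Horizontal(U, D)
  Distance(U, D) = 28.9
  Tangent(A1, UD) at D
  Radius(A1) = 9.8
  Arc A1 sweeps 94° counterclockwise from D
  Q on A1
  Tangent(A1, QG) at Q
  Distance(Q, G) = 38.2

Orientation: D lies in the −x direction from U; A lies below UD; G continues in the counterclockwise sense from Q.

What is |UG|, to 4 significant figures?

60.48

On A1, D sits at bearing 90° from A; a 94° counterclockwise sweep puts Q at bearing 184°, so Q = A + 9.8·(cos 184°, sin 184°) = (-38.68, -10.48). A1 meets QG tangentially, so AQ is at right angles to QG, so QG runs along (−sin 184°, cos 184°); with |QG| = 38.2, G = (-36.01, -48.59). Then |UG| = |G − U| = 60.48.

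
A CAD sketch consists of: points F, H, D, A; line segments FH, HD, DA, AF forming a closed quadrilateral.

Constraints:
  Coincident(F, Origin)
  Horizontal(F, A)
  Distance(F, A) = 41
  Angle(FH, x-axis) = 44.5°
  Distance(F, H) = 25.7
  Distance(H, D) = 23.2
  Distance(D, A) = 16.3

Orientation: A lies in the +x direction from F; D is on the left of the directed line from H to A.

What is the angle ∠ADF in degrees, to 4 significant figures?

66.91°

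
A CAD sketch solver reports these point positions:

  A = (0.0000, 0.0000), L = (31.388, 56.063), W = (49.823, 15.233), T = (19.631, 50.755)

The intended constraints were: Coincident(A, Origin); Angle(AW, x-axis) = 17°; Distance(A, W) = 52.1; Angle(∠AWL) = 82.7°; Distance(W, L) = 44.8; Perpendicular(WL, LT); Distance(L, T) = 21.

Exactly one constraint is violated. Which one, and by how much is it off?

Distance(L, T) = 21 — off by 8.10.

A = (0.00, 0.00) ✓; AW at 17.00° ✓; |AW| = 52.10 ✓; ∠AWL = 82.70° ✓; |WL| = 44.80 ✓; ∠(WL, LT) = 90.00° ✓; |LT| = 12.90 ✗.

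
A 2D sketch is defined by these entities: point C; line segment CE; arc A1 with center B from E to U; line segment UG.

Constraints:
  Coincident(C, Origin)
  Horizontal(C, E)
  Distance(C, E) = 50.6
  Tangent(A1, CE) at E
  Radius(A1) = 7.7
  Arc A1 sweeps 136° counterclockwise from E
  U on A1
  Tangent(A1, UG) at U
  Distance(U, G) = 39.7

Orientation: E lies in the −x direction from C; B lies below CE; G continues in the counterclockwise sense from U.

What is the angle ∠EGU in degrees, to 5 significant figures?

16.377°

C is at the origin; CE is horizontal with |CE| = 50.6 and E on the −x side, so E = (-50.600, 0.0000). A1 meets CE tangentially, so BE is at right angles to CE, so B = E + (0, -7.7) = (-50.600, -7.7000). On A1, E sits at bearing 90° from B; a 136° counterclockwise sweep puts U at bearing 226°, so U = B + 7.7·(cos 226°, sin 226°) = (-55.949, -13.239). Since A1 is tangent to UG there, BU ⟂ UG, so UG runs along (−sin 226°, cos 226°); with |UG| = 39.7, G = (-27.391, -40.817). Then cos ∠EGU = GE·GU / (|GE||GU|), giving 16.377°.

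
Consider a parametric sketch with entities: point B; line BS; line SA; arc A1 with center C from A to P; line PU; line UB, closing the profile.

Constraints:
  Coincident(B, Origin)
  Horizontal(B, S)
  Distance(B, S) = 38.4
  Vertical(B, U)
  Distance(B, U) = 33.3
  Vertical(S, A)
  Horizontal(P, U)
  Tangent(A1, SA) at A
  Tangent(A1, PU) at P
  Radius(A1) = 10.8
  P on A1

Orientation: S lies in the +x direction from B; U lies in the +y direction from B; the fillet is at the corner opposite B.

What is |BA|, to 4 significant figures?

44.51

B is at the origin; BS is horizontal with |BS| = 38.4 and S on the +x side, so S = (38.40, 0.000). BU is vertical with |BU| = 33.3 and U on the +y side, so U = (0.000, 33.30). The virtual corner opposite B is at (38.40, 33.30). The tangent condition forces CA to be normal to SA and since A1 is tangent to PU there, CP ⟂ PU, with radius 10.8, so the center C sits 10.8 in from both sides at C = (27.60, 22.50). That places the tangent points at A = (38.40, 22.50) on SA and P = (27.60, 33.30) on PU. Then |BA| = |A − B| = 44.51.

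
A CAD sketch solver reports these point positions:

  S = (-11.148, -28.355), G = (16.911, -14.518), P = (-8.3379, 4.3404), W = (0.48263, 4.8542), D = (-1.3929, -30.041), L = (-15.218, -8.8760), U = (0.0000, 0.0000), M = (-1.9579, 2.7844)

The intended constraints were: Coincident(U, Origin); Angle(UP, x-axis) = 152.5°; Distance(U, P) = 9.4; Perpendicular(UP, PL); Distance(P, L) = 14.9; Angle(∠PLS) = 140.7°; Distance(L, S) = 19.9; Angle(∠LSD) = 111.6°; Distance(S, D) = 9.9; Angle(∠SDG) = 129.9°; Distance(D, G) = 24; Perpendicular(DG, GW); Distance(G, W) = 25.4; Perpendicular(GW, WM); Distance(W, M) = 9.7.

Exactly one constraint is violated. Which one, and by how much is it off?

Distance(W, M) = 9.7 — off by 6.50.

U = (0.00, 0.00) ✓; UP at 152.5° ✓; |UP| = 9.400 ✓; ∠(UP, PL) = 90.00° ✓; |PL| = 14.90 ✓; ∠PLS = 140.7° ✓; |LS| = 19.90 ✓; ∠LSD = 111.6° ✓; |SD| = 9.900 ✓; ∠SDG = 129.9° ✓; |DG| = 24.00 ✓; ∠(DG, GW) = 90.00° ✓; |GW| = 25.40 ✓; ∠(GW, WM) = 90.00° ✓; |WM| = 3.200 ✗.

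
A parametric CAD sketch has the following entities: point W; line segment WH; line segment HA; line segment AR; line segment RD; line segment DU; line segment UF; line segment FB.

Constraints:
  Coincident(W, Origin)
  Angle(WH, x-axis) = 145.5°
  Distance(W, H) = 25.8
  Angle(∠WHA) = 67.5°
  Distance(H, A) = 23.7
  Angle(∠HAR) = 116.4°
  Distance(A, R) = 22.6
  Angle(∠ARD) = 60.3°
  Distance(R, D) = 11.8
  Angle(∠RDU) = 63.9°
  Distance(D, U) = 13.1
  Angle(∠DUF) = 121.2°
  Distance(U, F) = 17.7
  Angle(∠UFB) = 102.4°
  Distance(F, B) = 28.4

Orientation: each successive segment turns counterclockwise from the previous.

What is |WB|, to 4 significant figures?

44.64

∠DUF = 121.2° gives UF at -103.8° from the x-axis; with |UF| = 17.7, F = (-23.42, -32.05). ∠UFB = 102.4° gives FB at -26.20° from the x-axis; with |FB| = 28.4, B = (2.066, -44.59). Then |WB| = |B − W| = 44.64.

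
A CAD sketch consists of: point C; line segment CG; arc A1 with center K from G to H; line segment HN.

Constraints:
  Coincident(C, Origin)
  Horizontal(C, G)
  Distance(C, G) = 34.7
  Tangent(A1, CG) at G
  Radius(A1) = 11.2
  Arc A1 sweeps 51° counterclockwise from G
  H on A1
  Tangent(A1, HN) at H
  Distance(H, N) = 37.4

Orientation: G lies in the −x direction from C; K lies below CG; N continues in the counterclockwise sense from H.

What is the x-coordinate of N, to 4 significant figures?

-66.94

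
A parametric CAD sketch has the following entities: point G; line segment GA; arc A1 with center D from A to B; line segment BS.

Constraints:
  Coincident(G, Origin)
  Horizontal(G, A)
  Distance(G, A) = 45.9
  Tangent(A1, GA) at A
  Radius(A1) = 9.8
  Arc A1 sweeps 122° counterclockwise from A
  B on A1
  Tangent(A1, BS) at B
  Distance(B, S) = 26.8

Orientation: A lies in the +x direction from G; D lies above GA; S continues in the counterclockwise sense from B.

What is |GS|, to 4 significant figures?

54.99

G is at the origin; GA is horizontal with |GA| = 45.9 and A on the +x side, so A = (45.90, 0.000). Tangency of A1 to GA means the radius DA is perpendicular to GA, so D = A + (0, 9.8) = (45.90, 9.800). On A1, A sits at bearing -90° from D; a 122° counterclockwise sweep puts B at bearing 32°, so B = D + 9.8·(cos 32°, sin 32°) = (54.21, 14.99). A1 meets BS tangentially, so DB is at right angles to BS, so BS runs along (−sin 32°, cos 32°); with |BS| = 26.8, S = (40.01, 37.72). Then |GS| = |S − G| = 54.99.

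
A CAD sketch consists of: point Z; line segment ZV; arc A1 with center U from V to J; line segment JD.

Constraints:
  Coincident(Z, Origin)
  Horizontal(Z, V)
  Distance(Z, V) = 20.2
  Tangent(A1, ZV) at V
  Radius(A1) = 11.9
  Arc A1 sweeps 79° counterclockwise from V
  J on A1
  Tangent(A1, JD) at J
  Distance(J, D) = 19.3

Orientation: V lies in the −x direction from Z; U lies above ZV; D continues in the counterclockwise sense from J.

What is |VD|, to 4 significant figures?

32.44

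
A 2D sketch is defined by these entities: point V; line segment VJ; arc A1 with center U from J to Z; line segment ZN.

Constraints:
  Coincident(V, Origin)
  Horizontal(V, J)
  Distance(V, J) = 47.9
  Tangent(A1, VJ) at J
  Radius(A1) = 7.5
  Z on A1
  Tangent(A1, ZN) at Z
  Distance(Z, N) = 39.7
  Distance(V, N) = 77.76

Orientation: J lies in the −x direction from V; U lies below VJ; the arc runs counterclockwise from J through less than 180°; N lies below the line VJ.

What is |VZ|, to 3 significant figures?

55.5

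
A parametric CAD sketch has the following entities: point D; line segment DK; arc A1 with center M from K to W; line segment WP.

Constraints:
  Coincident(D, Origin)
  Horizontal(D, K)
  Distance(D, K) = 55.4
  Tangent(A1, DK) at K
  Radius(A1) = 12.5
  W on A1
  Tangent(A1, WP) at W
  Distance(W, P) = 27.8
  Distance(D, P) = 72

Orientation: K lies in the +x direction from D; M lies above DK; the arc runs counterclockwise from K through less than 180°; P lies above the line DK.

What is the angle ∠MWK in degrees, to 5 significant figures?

35.187°

Checks: |MW| = 12.50 ✓; ∠(MW, WP) = 90.00° ✓; |WP| = 27.80 ✓; |DP| = 72.00 ✓.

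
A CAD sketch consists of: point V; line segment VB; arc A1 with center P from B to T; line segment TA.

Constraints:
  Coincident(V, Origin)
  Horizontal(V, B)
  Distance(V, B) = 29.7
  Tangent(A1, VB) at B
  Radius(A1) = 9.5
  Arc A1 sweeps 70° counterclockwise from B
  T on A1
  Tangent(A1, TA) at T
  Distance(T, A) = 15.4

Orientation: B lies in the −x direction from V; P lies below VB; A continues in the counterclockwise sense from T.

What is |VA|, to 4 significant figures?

48.54

V is at the origin; V and B share the same y with |VB| = 29.7 and B on the −x side, so B = (-29.70, 0.000). Since A1 is tangent to VB there, PB ⟂ VB, so P = B + (0, -9.5) = (-29.70, -9.500). On A1, B sits at bearing 90° from P; a 70° counterclockwise sweep puts T at bearing 160°, so T = P + 9.5·(cos 160°, sin 160°) = (-38.63, -6.251). Tangency of A1 to TA means the radius PT is perpendicular to TA, so TA runs along (−sin 160°, cos 160°); with |TA| = 15.4, A = (-43.89, -20.72). Then |VA| = |A − V| = 48.54.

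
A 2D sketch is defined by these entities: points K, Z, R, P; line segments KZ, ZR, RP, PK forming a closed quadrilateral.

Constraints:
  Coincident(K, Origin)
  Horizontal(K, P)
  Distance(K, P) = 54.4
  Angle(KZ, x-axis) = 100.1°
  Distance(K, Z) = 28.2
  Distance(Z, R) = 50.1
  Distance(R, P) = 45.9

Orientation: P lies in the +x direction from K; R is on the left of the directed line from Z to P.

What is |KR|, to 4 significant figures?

61.28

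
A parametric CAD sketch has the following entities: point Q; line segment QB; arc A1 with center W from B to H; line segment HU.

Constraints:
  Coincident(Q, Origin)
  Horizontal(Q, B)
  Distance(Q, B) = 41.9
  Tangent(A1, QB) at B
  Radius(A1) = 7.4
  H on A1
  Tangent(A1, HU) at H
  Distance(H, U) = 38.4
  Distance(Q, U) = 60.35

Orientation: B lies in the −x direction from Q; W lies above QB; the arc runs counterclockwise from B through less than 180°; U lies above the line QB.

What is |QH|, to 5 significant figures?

35.499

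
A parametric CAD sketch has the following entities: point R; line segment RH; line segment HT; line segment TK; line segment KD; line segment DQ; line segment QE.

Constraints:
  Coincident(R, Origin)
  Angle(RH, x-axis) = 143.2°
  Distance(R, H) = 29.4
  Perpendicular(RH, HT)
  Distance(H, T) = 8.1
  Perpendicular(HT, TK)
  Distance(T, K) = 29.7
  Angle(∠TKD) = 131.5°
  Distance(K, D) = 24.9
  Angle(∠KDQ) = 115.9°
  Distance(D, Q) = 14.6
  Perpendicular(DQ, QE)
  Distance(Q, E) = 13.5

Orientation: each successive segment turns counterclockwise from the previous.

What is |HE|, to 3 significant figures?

33.9

R is at the origin; RH runs at 143.2° with length 29.4, so H = (-23.5, 17.6). The perpendicularity gives HT at right angles to RH, so HT runs at -127°; with |HT| = 8.1, T = (-28.4, 11.1). HT ⟂ TK, so TK runs at -36.8°; with |TK| = 29.7, K = (-4.61, -6.67). ∠TKD = 131.5° gives KD at 11.7° from the x-axis; with |KD| = 24.9, D = (19.8, -1.62). ∠KDQ = 115.9° gives DQ at 75.8° from the x-axis; with |DQ| = 14.6, Q = (23.4, 12.5). The perpendicularity gives QE at right angles to DQ, so QE runs at 166°; with |QE| = 13.5, E = (10.3, 15.8). Then |HE| = |E − H| = 33.9.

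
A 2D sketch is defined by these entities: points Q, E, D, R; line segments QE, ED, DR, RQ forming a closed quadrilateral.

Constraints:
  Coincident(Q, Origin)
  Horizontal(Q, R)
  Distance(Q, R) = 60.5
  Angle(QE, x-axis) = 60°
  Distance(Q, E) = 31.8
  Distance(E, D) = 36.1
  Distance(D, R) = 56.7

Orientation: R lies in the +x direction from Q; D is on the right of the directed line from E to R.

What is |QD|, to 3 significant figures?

7.82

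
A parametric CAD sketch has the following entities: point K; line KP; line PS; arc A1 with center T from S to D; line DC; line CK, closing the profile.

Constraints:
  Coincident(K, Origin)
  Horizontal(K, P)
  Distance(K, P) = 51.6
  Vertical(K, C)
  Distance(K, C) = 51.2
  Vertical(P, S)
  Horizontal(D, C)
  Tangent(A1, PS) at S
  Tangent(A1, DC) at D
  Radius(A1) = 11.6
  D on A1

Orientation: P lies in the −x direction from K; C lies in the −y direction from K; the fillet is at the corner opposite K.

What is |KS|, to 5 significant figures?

65.044

K is at the origin; KP is horizontal with |KP| = 51.6 and P on the −x side, so P = (-51.600, 0.0000). K and C share the same x with |KC| = 51.2 and C on the −y side, so C = (0.0000, -51.200). The virtual corner opposite K is at (-51.600, -51.200). The tangent condition forces TS to be normal to PS and tangency of A1 to DC means the radius TD is perpendicular to DC, with radius 11.6, so the center T sits 11.6 in from both sides at T = (-40.000, -39.600). That places the tangent points at S = (-51.600, -39.600) on PS and D = (-40.000, -51.200) on DC. Then |KS| = |S − K| = 65.044.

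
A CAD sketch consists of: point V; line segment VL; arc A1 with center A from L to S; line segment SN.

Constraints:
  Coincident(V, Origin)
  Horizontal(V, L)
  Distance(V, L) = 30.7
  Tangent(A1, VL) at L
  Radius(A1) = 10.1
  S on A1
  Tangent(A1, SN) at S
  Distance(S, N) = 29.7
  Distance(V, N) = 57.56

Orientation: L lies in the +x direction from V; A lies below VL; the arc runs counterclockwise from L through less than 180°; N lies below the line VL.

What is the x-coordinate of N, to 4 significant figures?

41.99

V is at the origin; V and L share the same y with |VL| = 30.7 and L on the +x side, so L = (30.70, 0.000). The tangent condition forces AL to be normal to VL, so A = L + (0, -10.1) = (30.70, -10.10). Since AS ⟂ SN (tangency), |AN| = √(10.1² + 29.7²) = 31.37 regardless of where S sits on A1. So N lies on both circle(V, 57.56) and circle(A, 31.37); the below-VL intersection is N = (41.99, -39.37). S is the foot of the tangent from N: S = (22.95, -16.58).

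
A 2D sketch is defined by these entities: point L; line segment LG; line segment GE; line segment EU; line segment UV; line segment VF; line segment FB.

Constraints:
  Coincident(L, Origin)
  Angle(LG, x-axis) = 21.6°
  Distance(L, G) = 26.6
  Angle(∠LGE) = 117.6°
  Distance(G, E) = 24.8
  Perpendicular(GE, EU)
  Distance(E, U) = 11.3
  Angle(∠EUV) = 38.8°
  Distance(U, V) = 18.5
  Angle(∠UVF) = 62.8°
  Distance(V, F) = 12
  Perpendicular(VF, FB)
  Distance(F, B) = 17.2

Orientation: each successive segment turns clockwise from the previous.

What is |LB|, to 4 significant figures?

42.55

∠UVF = 62.8° gives VF at -29.20° from the x-axis; with |VF| = 12.0, F = (47.24, -2.332). The perpendicularity gives FB at right angles to VF, so FB runs at -119.2°; with |FB| = 17.2, B = (38.85, -17.35). Then |LB| = |B − L| = 42.55.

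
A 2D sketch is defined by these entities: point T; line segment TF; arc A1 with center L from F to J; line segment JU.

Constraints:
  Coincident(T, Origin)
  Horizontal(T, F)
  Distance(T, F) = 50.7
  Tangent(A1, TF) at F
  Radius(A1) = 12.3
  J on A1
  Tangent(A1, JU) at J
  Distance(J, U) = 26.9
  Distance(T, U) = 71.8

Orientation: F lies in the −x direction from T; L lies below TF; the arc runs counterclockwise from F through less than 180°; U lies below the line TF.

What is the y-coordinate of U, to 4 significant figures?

-40.63

T is at the origin; TF is horizontal with |TF| = 50.7 and F on the −x side, so F = (-50.70, 0.000). Tangency of A1 to TF means the radius LF is perpendicular to TF, so L = F + (0, -12.3) = (-50.70, -12.30). Since LJ ⟂ JU (tangency), |LU| = √(12.3² + 26.9²) = 29.58 regardless of where J sits on A1. So U lies on both circle(T, 71.8) and circle(L, 29.58); the below-TF intersection is U = (-59.20, -40.63). J is the foot of the tangent from U: J = (-62.88, -13.99).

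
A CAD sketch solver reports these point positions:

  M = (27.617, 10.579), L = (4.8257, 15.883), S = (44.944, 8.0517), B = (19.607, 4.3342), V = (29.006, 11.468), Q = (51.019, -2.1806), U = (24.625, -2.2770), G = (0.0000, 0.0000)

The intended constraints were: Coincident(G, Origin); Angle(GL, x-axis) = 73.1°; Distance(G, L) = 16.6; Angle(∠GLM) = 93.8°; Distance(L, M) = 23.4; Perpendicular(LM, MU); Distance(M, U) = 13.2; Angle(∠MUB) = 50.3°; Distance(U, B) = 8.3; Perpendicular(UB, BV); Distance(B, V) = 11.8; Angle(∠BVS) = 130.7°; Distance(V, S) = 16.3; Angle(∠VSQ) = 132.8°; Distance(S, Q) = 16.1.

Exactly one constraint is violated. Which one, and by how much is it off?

Distance(S, Q) = 16.1 — off by 4.20.

G = (0.00, 0.00) ✓; GL at 73.10° ✓; |GL| = 16.60 ✓; ∠GLM = 93.80° ✓; |LM| = 23.40 ✓; ∠(LM, MU) = 90.00° ✓; |MU| = 13.20 ✓; ∠MUB = 50.30° ✓; |UB| = 8.300 ✓; ∠(UB, BV) = 90.00° ✓; |BV| = 11.80 ✓; ∠BVS = 130.7° ✓; |VS| = 16.30 ✓; ∠VSQ = 132.8° ✓; |SQ| = 11.90 ✗.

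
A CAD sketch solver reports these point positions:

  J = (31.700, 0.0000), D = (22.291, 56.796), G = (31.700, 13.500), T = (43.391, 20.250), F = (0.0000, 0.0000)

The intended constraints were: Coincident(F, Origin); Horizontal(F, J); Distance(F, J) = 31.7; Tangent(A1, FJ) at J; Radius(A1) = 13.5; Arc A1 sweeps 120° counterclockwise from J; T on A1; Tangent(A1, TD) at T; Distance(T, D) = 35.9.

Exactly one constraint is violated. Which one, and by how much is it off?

Distance(T, D) = 35.9 — off by 6.30.

F = (0.00, 0.00) ✓; F.y = 0.00, J.y = 0.00 ✓; |FJ| = 31.70 ✓; ∠(GJ, JF) = 90.00° ✓; |GJ| = 13.50 ✓; bearing(G→T) − bearing(G→J) = 120.0° ✓; |GT| = 13.50 ✓; ∠(GT, TD) = 90.00° ✓; |TD| = 42.20 ✗.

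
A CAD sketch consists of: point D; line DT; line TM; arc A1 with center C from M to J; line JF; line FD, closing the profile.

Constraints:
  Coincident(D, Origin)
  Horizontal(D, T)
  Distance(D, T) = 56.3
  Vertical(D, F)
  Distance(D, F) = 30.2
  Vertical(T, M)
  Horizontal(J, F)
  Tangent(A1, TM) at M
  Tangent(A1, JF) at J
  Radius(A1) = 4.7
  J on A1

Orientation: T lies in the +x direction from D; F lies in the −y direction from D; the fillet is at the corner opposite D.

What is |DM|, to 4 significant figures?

61.81

D is at the origin; DT is horizontal with |DT| = 56.3 and T on the +x side, so T = (56.30, 0.000). DF is vertical with |DF| = 30.2 and F on the −y side, so F = (0.000, -30.20). The virtual corner opposite D is at (56.30, -30.20). Tangency of A1 to TM means the radius CM is perpendicular to TM and tangency of A1 to JF means the radius CJ is perpendicular to JF, with radius 4.7, so the center C sits 4.7 in from both sides at C = (51.60, -25.50). That places the tangent points at M = (56.30, -25.50) on TM and J = (51.60, -30.20) on JF. Then |DM| = |M − D| = 61.81.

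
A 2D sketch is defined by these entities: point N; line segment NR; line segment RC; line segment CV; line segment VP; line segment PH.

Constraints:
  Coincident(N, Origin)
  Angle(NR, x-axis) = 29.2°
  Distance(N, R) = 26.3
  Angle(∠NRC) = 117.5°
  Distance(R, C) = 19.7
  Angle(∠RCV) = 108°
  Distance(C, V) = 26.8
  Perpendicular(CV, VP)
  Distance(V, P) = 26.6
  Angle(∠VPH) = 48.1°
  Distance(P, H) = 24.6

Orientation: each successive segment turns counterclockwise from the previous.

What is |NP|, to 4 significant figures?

18.10

N is at the origin; NR runs at 29.2° with length 26.3, so R = (22.96, 12.83). ∠NRC = 117.5° gives RC at 91.70° from the x-axis; with |RC| = 19.7, C = (22.37, 32.52). ∠RCV = 108.0° gives CV at 163.7° from the x-axis; with |CV| = 26.8, V = (-3.349, 40.04). The perpendicularity gives VP at right angles to CV, so VP runs at -106.3°; with |VP| = 26.6, P = (-10.82, 14.51). Then |NP| = |P − N| = 18.10.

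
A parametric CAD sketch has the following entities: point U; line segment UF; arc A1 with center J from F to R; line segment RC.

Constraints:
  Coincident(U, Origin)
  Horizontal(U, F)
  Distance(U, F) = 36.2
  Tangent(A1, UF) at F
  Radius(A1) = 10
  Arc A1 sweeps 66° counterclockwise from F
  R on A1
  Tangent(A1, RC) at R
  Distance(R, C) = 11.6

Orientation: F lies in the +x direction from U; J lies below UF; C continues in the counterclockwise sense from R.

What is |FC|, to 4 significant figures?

21.57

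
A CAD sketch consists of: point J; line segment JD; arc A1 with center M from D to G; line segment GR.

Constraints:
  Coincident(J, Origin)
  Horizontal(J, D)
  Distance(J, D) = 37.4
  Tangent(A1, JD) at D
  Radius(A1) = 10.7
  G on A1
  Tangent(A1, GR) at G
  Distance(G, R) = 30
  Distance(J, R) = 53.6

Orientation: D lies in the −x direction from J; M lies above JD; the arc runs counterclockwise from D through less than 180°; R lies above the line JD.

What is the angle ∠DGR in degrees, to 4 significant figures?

129.2°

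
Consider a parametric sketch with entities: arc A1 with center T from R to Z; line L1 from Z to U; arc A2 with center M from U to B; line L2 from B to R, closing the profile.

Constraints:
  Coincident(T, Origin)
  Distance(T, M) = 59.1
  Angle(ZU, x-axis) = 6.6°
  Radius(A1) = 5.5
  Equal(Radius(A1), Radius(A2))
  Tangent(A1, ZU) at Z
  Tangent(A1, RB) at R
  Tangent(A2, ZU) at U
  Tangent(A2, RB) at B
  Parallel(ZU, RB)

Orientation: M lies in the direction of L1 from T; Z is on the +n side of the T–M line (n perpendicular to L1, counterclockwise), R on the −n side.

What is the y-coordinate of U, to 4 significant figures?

12.26

Tangency of A1 to both parallel lines with radius 5.5 puts Z and R at T ± 5.5·n: Z = (-0.6322, 5.464), R = (0.6322, -5.464). Equal radii place U and B the same way about M: U = M + 5.5·n = (58.08, 12.26), B = M − 5.5·n = (59.34, 1.329). So U.y = 12.26.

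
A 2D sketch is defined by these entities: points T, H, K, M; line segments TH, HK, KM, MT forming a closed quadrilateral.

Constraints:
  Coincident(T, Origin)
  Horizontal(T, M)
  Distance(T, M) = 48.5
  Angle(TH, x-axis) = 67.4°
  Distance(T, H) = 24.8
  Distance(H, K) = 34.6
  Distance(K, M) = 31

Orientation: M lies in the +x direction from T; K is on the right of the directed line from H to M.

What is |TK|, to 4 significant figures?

21.85

Checks: |HK| = 34.60 ✓; |KM| = 31.00 ✓.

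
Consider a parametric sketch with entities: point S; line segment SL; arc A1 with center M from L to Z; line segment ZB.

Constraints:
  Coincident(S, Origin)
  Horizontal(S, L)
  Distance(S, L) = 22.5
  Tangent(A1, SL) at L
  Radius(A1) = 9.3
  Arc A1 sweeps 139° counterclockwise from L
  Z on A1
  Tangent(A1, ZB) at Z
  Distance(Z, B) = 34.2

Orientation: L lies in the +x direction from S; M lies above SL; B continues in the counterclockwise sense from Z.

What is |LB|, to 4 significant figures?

43.48

On A1, L sits at bearing -90° from M; a 139° counterclockwise sweep puts Z at bearing 49°, so Z = M + 9.3·(cos 49°, sin 49°) = (28.60, 16.32). A1 meets ZB tangentially, so MZ is at right angles to ZB, so ZB runs along (−sin 49°, cos 49°); with |ZB| = 34.2, B = (2.790, 38.76). Then |LB| = |B − L| = 43.48.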